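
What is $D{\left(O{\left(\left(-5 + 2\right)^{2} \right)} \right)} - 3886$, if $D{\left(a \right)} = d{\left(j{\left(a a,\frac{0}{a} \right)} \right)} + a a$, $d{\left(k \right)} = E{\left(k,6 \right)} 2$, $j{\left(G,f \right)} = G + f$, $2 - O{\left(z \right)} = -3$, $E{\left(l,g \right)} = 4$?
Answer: $-3853$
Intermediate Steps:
$O{\left(z \right)} = 5$ ($O{\left(z \right)} = 2 - -3 = 2 + 3 = 5$)
$d{\left(k \right)} = 8$ ($d{\left(k \right)} = 4 \cdot 2 = 8$)
$D{\left(a \right)} = 8 + a^{2}$ ($D{\left(a \right)} = 8 + a a = 8 + a^{2}$)
$D{\left(O{\left(\left(-5 + 2\right)^{2} \right)} \right)} - 3886 = \left(8 + 5^{2}\right) - 3886 = \left(8 + 25\right) - 3886 = 33 - 3886 = -3853$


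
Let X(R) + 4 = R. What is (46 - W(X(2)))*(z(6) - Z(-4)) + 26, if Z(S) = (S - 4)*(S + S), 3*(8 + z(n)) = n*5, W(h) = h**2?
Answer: -2578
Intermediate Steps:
X(R) = -4 + R
z(n) = -8 + 5*n/3 (z(n) = -8 + (n*5)/3 = -8 + (5*n)/3 = -8 + 5*n/3)
Z(S) = 2*S*(-4 + S) (Z(S) = (-4 + S)*(2*S) = 2*S*(-4 + S))
(46 - W(X(2)))*(z(6) - Z(-4)) + 26 = (46 - (-4 + 2)**2)*((-8 + (5/3)*6) - 2*(-4)*(-4 - 4)) + 26 = (46 - 1*(-2)**2)*((-8 + 10) - 2*(-4)*(-8)) + 26 = (46 - 1*4)*(2 - 1*64) + 26 = (46 - 4)*(2 - 64) + 26 = 42*(-62) + 26 = -2604 + 26 = -2578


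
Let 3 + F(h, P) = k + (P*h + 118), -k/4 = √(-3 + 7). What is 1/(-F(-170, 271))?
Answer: 1/45963 ≈ 2.1757e-5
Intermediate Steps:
k = -8 (k = -4*√(-3 + 7) = -4*√4 = -4*2 = -8)
F(h, P) = 107 + P*h (F(h, P) = -3 + (-8 + (P*h + 118)) = -3 + (-8 + (118 + P*h)) = -3 + (110 + P*h) = 107 + P*h)
1/(-F(-170, 271)) = 1/(-(107 + 271*(-170))) = 1/(-(107 - 46070)) = 1/(-1*(-45963)) = 1/45963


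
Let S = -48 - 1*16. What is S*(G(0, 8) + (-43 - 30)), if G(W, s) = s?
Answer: 4160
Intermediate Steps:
S = -64 (S = -48 - 16 = -64)
S*(G(0, 8) + (-43 - 30)) = -64*(8 + (-43 - 30)) = -64*(8 - 73) = -64*(-65) = 4160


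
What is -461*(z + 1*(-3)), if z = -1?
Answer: 1844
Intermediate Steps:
-461*(z + 1*(-3)) = -461*(-1 + 1*(-3)) = -461*(-1 - 3) = -461*(-4) = 1844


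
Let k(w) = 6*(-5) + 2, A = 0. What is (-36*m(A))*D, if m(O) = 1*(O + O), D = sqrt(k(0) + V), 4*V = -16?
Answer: 0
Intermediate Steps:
k(w) = -28 (k(w) = -30 + 2 = -28)
V = -4 (V = (1/4)*(-16) = -4)
D = 4*I*sqrt(2) (D = sqrt(-28 - 4) = sqrt(-32) = 4*I*sqrt(2) ≈ 5.6569*I)
m(O) = 2*O (m(O) = 1*(2*O) = 2*O)
(-36*m(A))*D = (-72*0)*(4*I*sqrt(2)) = (-36*0)*(4*I*sqrt(2)) = 0*(4*I*sqrt(2)) = 0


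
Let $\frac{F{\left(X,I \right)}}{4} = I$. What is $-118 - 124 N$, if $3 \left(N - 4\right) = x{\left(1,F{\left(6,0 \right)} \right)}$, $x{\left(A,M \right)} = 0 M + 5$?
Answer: $- \frac{2462}{3} \approx -820.67$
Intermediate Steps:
$F{\left(X,I \right)} = 4 I$
$x{\left(A,M \right)} = 5$ ($x{\left(A,M \right)} = 0 + 5 = 5$)
$N = \frac{17}{3}$ ($N = 4 + \frac{1}{3} \cdot 5 = 4 + \frac{5}{3} = \frac{17}{3} \approx 5.6667$)
$-118 - 124 N = -118 - \frac{2108}{3} = - \frac{2462}{3}$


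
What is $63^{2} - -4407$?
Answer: $8376$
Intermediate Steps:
$63^{2} - -4407 = 3969 + 4407 = 8376$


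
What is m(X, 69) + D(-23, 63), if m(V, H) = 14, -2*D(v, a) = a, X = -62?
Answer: -35/2 ≈ -17.500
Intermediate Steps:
D(v, a) = -a/2
m(X, 69) + D(-23, 63) = 14 - 1/2*63 = 14 - 63/2 = -35/2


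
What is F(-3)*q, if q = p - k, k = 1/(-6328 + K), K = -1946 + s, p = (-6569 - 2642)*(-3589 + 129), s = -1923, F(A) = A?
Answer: -324979001821/3399 ≈ -9.5610e+7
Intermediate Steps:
p = 31870060 (p = -9211*(-3460) = 31870060)
K = -3869 (K = -1946 - 1923 = -3869)
k = -1/10197 (k = 1/(-6328 - 3869) = 1/(-10197) = -1/10197 ≈ -9.8068e-5)
q = 324979001821/10197 (q = 31870060 - 1*(-1/10197) = 31870060 + 1/10197 = 324979001821/10197 ≈ 3.1870e+7)
F(-3)*q = -3*324979001821/10197 = -324979001821/3399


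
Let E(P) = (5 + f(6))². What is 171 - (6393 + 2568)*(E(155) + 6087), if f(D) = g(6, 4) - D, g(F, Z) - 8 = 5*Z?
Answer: -61078005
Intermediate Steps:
g(F, Z) = 8 + 5*Z
f(D) = 28 - D (f(D) = (8 + 5*4) - D = (8 + 20) - D = 28 - D)
E(P) = 729 (E(P) = (5 + (28 - 1*6))² = (5 + (28 - 6))² = (5 + 22)² = 27² = 729)
171 - (6393 + 2568)*(E(155) + 6087) = 171 - (6393 + 2568)*(729 + 6087) = 171 - 8961*6816 = 171 - 1*61078176 = 171 - 61078176 = -61078005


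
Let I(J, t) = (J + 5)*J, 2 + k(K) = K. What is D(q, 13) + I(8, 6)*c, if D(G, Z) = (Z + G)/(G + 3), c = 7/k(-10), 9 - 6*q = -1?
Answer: -1208/21 ≈ -57.524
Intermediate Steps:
q = 5/3 (q = 3/2 - ⅙*(-1) = 3/2 + ⅙ = 5/3 ≈ 1.6667)
k(K) = -2 + K
I(J, t) = J*(5 + J) (I(J, t) = (5 + J)*J = J*(5 + J))
c = -7/12 (c = 7/(-2 - 10) = 7/(-12) = 7*(-1/12) = -7/12 ≈ -0.58333)
D(G, Z) = (G + Z)/(3 + G)
D(q, 13) + I(8, 6)*c = (5/3 + 13)/(3 + 5/3) + (8*(5 + 8))*(-7/12) = (44/3)/(14/3) + (8*13)*(-7/12) = (3/14)*(44/3) + 104*(-7/12) = 22/7 - 182/3 = -1208/21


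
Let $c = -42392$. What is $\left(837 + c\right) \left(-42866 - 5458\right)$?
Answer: $2008103820$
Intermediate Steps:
$\left(837 + c\right) \left(-42866 - 5458\right) = \left(837 - 42392\right) \left(-42866 - 5458\right) = \left(-41555\right) \left(-48324\right) = 2008103820$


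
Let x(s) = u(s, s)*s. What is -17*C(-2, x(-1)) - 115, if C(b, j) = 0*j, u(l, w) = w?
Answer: -115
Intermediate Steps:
x(s) = s² (x(s) = s*s = s²)
C(b, j) = 0
-17*C(-2, x(-1)) - 115 = -17*0 - 115 = 0 - 115 = -115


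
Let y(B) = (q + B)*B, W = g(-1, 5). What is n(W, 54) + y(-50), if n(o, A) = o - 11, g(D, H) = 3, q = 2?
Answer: 2392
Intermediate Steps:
W = 3
n(o, A) = -11 + o
y(B) = B*(2 + B) (y(B) = (2 + B)*B = B*(2 + B))
n(W, 54) + y(-50) = (-11 + 3) - 50*(2 - 50) = -8 - 50*(-48) = -8 + 2400 = 2392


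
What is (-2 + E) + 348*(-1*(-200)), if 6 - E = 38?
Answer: 69566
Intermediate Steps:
E = -32 (E = 6 - 1*38 = 6 - 38 = -32)
(-2 + E) + 348*(-1*(-200)) = (-2 - 32) + 348*(-1*(-200)) = -34 + 348*200 = -34 + 69600 = 69566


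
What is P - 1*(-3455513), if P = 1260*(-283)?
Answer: 3098933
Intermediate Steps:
P = -356580
P - 1*(-3455513) = -356580 - 1*(-3455513) = -356580 + 3455513 = 3098933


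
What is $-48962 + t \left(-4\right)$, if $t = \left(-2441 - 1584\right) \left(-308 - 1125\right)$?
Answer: $-23120262$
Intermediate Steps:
$t = 5767825$ ($t = \left(-4025\right) \left(-1433\right) = 5767825$)
$-48962 + t \left(-4\right) = -48962 + 5767825 \left(-4\right) = -48962 - 23071300 = -23120262$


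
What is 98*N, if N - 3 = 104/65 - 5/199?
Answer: 446096/995 ≈ 448.34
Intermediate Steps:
N = 4552/995 (N = 3 + (104/65 - 5/199) = 3 + (104*(1/65) - 5*1/199) = 3 + (8/5 - 5/199) = 3 + 1567/995 = 4552/995 ≈ 4.5749)
98*N = 98*(4552/995) = 446096/995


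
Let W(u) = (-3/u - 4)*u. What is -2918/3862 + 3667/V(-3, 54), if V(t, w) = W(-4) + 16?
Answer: 7038666/55999 ≈ 125.69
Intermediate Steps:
W(u) = u*(-4 - 3/u) (W(u) = (-4 - 3/u)*u = u*(-4 - 3/u))
V(t, w) = 29 (V(t, w) = (-3 - 4*(-4)) + 16 = (-3 + 16) + 16 = 13 + 16 = 29)
-2918/3862 + 3667/V(-3, 54) = -2918/3862 + 3667/29 = -2918*1/3862 + 3667*(1/29) = -1459/1931 + 3667/29 = 7038666/55999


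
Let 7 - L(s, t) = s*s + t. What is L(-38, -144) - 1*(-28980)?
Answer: 27687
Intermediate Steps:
L(s, t) = 7 - t - s**2 (L(s, t) = 7 - (s*s + t) = 7 - (s**2 + t) = 7 - (t + s**2) = 7 + (-t - s**2) = 7 - t - s**2)
L(-38, -144) - 1*(-28980) = (7 - 1*(-144) - 1*(-38)**2) - 1*(-28980) = (7 + 144 - 1*1444) + 28980 = (7 + 144 - 1444) + 28980 = -1293 + 28980 = 27687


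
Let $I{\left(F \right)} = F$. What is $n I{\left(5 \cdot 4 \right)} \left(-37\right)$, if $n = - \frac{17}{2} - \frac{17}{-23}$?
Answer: $\frac{132090}{23} \approx 5743.0$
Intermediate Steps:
$n = - \frac{357}{46}$ ($n = \left(-17\right) \frac{1}{2} - - \frac{17}{23} = - \frac{17}{2} + \frac{17}{23} = - \frac{357}{46} \approx -7.7609$)
$n I{\left(5 \cdot 4 \right)} \left(-37\right) = - \frac{357 \cdot 5 \cdot 4}{46} \left(-37\right) = \left(- \frac{357}{46}\right) 20 \left(-37\right) = \left(- \frac{3570}{23}\right) \left(-37\right) = \frac{132090}{23}$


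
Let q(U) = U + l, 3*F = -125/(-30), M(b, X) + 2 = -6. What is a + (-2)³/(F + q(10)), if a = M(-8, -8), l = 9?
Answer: -3080/367 ≈ -8.3924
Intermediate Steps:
M(b, X) = -8 (M(b, X) = -2 - 6 = -8)
F = 25/18 (F = (-125/(-30))/3 = (-125*(-1/30))/3 = (⅓)*(25/6) = 25/18 ≈ 1.3889)
q(U) = 9 + U (q(U) = U + 9 = 9 + U)
a = -8
a + (-2)³/(F + q(10)) = -8 + (-2)³/(25/18 + (9 + 10)) = -8 - 8/(25/18 + 19) = -8 - 8/367/18 = -8 - 8*18/367 = -8 - 144/367 = -3080/367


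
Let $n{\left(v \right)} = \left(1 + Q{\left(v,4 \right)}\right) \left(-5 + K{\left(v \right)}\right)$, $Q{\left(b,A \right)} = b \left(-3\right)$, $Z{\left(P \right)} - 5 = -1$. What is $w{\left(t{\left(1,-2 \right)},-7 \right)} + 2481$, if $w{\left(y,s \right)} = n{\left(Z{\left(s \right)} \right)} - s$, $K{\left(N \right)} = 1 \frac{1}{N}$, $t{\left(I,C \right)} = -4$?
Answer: $\frac{10161}{4} \approx 2540.3$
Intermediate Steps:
$Z{\left(P \right)} = 4$ ($Z{\left(P \right)} = 5 - 1 = 4$)
$Q{\left(b,A \right)} = - 3 b$
$K{\left(N \right)} = \frac{1}{N}$
$n{\left(v \right)} = \left(1 - 3 v\right) \left(-5 + \frac{1}{v}\right)$
$w{\left(y,s \right)} = \frac{209}{4} - s$ ($w{\left(y,s \right)} = \left(-8 + \frac{1}{4} + 15 \cdot 4\right) - s = \left(-8 + \frac{1}{4} + 60\right) - s = \frac{209}{4} - s$)
$w{\left(t{\left(1,-2 \right)},-7 \right)} + 2481 = \left(\frac{209}{4} - -7\right) + 2481 = \left(\frac{209}{4} + 7\right) + 2481 = \frac{237}{4} + 2481 = \frac{10161}{4}$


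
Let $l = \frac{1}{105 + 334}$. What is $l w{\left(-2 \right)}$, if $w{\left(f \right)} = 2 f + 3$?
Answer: $- \frac{1}{439} \approx -0.0022779$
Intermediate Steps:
$l = \frac{1}{439} \approx 0.0022779$
$w{\left(f \right)} = 3 + 2 f$
$l w{\left(-2 \right)} = \frac{3 + 2 \left(-2\right)}{439} = \frac{3 - 4}{439} = \frac{1}{439} \left(-1\right) = - \frac{1}{439}$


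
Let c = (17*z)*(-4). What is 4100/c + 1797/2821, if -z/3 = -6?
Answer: -2341643/863226 ≈ -2.7127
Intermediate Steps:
z = 18 (z = -3*(-6) = 18)
c = -1224 (c = (17*18)*(-4) = 306*(-4) = -1224)
4100/c + 1797/2821 = 4100/(-1224) + 1797/2821 = 4100*(-1/1224) + 1797*(1/2821) = -1025/306 + 1797/2821 = -2341643/863226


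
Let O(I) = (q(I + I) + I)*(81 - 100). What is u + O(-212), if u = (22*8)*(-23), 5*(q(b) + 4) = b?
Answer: 8336/5 ≈ 1667.2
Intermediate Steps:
q(b) = -4 + b/5
u = -4048 (u = 176*(-23) = -4048)
O(I) = 76 - 133*I/5 (O(I) = ((-4 + (I + I)/5) + I)*(81 - 100) = ((-4 + (2*I)/5) + I)*(-19) = ((-4 + 2*I/5) + I)*(-19) = (-4 + 7*I/5)*(-19) = 76 - 133*I/5)
u + O(-212) = -4048 + (76 - 133/5*(-212)) = -4048 + (76 + 28196/5) = -4048 + 28576/5 = 8336/5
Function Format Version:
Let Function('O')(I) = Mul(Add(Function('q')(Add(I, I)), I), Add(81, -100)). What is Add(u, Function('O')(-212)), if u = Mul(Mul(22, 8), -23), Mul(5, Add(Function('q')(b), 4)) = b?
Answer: Rational(8336, 5) ≈ 1667.2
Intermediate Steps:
Function('q')(b) = Add(-4, Mul(Rational(1, 5), b))
u = -4048 (u = Mul(176, -23) = -4048)
Function('O')(I) = Add(76, Mul(Rational(-133, 5), I)) (Function('O')(I) = Mul(Add(Add(-4, Mul(Rational(1, 5), Add(I, I))), I), Add(81, -100)) = Mul(Add(Add(-4, Mul(Rational(1, 5), Mul(2, I))), I), -19) = Mul(Add(Add(-4, Mul(Rational(2, 5), I)), I), -19) = Mul(Add(-4, Mul(Rational(7, 5), I)), -19) = Add(76, Mul(Rational(-133, 5), I)))
Add(u, Function('O')(-212)) = Add(-4048, Add(76, Mul(Rational(-133, 5), -212))) = Add(-4048, Add(76, Rational(28196, 5))) = Add(-4048, Rational(28576, 5)) = Rational(8336, 5)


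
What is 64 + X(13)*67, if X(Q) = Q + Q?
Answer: 1806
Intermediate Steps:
X(Q) = 2*Q
64 + X(13)*67 = 64 + (2*13)*67 = 64 + 26*67 = 64 + 1742 = 1806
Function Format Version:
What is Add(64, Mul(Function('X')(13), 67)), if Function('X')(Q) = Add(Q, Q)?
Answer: 1806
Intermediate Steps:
Function('X')(Q) = Mul(2, Q)
Add(64, Mul(Function('X')(13), 67)) = Add(64, Mul(Mul(2, 13), 67)) = Add(64, Mul(26, 67)) = Add(64, 1742) = 1806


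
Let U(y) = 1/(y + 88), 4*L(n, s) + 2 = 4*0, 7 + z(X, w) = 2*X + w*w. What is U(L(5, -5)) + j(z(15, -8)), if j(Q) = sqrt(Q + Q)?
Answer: 2/175 + sqrt(174) ≈ 13.202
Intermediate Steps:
z(X, w) = -7 + w**2 + 2*X (z(X, w) = -7 + (2*X + w*w) = -7 + (2*X + w**2) = -7 + (w**2 + 2*X) = -7 + w**2 + 2*X)
L(n, s) = -1/2 (L(n, s) = -1/2 + (4*0)/4 = -1/2 + (1/4)*0 = -1/2 + 0 = -1/2)
U(y) = 1/(88 + y)
j(Q) = sqrt(2)*sqrt(Q) (j(Q) = sqrt(2*Q) = sqrt(2)*sqrt(Q))
U(L(5, -5)) + j(z(15, -8)) = 1/(88 - 1/2) + sqrt(2)*sqrt(-7 + (-8)**2 + 2*15) = 1/(175/2) + sqrt(2)*sqrt(-7 + 64 + 30) = 2/175 + sqrt(2)*sqrt(87) = 2/175 + sqrt(174)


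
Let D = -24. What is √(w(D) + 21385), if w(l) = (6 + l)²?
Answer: √21709 ≈ 147.34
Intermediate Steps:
√(w(D) + 21385) = √((6 - 24)² + 21385) = √((-18)² + 21385) = √(324 + 21385) = √21709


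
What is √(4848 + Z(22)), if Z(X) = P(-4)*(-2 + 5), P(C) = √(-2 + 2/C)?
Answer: √(19392 + 6*I*√10)/2 ≈ 69.628 + 0.034063*I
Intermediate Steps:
Z(X) = 3*I*√10/2 (Z(X) = √(-2 + 2/(-4))*(-2 + 5) = √(-2 + 2*(-¼))*3 = √(-2 - ½)*3 = √(-5/2)*3 = (I*√10/2)*3 = 3*I*√10/2)
√(4848 + Z(22)) = √(4848 + 3*I*√10/2)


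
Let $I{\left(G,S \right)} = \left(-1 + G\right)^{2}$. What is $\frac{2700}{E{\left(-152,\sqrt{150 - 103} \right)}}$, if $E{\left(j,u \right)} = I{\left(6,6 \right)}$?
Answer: $108$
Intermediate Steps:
$E{\left(j,u \right)} = 25$ ($E{\left(j,u \right)} = \left(-1 + 6\right)^{2} = 5^{2} = 25$)
$\frac{2700}{E{\left(-152,\sqrt{150 - 103} \right)}} = \frac{2700}{25} = 2700 \cdot \frac{1}{25} = 108$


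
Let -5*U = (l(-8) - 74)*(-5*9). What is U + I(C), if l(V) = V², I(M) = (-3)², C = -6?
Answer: -81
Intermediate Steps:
I(M) = 9
U = -90 (U = -((-8)² - 74)*(-5*9)/5 = -(64 - 74)*(-45)/5 = -(-2)*(-45) = -⅕*450 = -90)
U + I(C) = -90 + 9 = -81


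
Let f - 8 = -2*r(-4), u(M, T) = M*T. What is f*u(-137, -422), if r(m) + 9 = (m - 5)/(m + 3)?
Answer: 462512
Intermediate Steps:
r(m) = -9 + (-5 + m)/(3 + m) (r(m) = -9 + (m - 5)/(m + 3) = -9 + (-5 + m)/(3 + m))
f = 8 (f = 8 - 16*(-4 - 1*(-4))/(3 - 4) = 8 - 16*(-4 + 4)/(-1) = 8 - 16*(-1)*0 = 8 - 2*0 = 8 + 0 = 8)
f*u(-137, -422) = 8*(-137*(-422)) = 8*57814 = 462512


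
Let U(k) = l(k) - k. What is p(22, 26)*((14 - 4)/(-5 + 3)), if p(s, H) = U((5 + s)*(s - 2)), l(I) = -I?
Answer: 5400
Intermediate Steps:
U(k) = -2*k (U(k) = -k - k = -2*k)
p(s, H) = -2*(-2 + s)*(5 + s) (p(s, H) = -2*(5 + s)*(s - 2) = -2*(5 + s)*(-2 + s) = -2*(-2 + s)*(5 + s))
p(22, 26)*((14 - 4)/(-5 + 3)) = (20 - 6*22 - 2*22²)*((14 - 4)/(-5 + 3)) = (20 - 132 - 2*484)*(10/(-2)) = (20 - 132 - 968)*(10*(-½)) = -1080*(-5) = 5400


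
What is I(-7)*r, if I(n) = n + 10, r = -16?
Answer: -48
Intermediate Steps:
I(n) = 10 + n
I(-7)*r = (10 - 7)*(-16) = 3*(-16) = -48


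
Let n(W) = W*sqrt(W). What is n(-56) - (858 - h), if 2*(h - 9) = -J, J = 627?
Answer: -2325/2 - 112*I*sqrt(14) ≈ -1162.5 - 419.07*I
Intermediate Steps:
n(W) = W**(3/2)
h = -609/2 (h = 9 + (-1*627)/2 = 9 + (1/2)*(-627) = 9 - 627/2 = -609/2 ≈ -304.50)
n(-56) - (858 - h) = (-56)**(3/2) - (858 - 1*(-609/2)) = -112*I*sqrt(14) - (858 + 609/2) = -112*I*sqrt(14) - 1*2325/2 = -112*I*sqrt(14) - 2325/2 = -2325/2 - 112*I*sqrt(14)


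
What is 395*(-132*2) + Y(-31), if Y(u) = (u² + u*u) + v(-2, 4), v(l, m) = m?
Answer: -102354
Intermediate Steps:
Y(u) = 4 + 2*u² (Y(u) = (u² + u*u) + 4 = (u² + u²) + 4 = 2*u² + 4 = 4 + 2*u²)
395*(-132*2) + Y(-31) = 395*(-132*2) + (4 + 2*(-31)²) = 395*(-264) + (4 + 2*961) = -104280 + (4 + 1922) = -104280 + 1926 = -102354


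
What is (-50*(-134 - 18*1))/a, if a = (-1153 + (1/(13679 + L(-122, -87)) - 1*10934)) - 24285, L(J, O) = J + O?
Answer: -102372000/489930839 ≈ -0.20895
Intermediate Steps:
a = -489930839/13470 (a = (-1153 + (1/(13679 + (-122 - 87)) - 1*10934)) - 24285 = (-1153 + (1/(13679 - 209) - 10934)) - 24285 = (-1153 + (1/13470 - 10934)) - 24285 = (-1153 - 147280979/13470) - 24285 = -162811889/13470 - 24285 = -489930839/13470 ≈ -36372.)
(-50*(-134 - 18*1))/a = (-50*(-134 - 18*1))/(-489930839/13470) = -50*(-134 - 18)*(-13470/489930839) = -50*(-152)*(-13470/489930839) = 7600*(-13470/489930839) = -102372000/489930839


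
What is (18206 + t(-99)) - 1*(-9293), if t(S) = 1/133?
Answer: 3657368/133 ≈ 27499.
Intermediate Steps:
t(S) = 1/133
(18206 + t(-99)) - 1*(-9293) = (18206 + 1/133) - 1*(-9293) = 2421399/133 + 9293 = 3657368/133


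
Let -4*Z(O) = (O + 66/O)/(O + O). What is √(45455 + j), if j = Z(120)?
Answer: √2618200767/240 ≈ 213.20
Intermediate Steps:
Z(O) = -(O + 66/O)/(8*O) (Z(O) = -(O + 66/O)/(4*(O + O)) = -(O + 66/O)/(4*(2*O)) = -(O + 66/O)*1/(2*O)/4 = -(O + 66/O)/(8*O))
j = -2411/19200 (j = (⅛)*(-66 - 1*120²)/120² = (⅛)*(1/14400)*(-66 - 1*14400) = (⅛)*(1/14400)*(-66 - 14400) = (⅛)*(1/14400)*(-14466) = -2411/19200 ≈ -0.12557)
√(45455 + j) = √(45455 - 2411/19200) = √(872733589/19200) = √2618200767/240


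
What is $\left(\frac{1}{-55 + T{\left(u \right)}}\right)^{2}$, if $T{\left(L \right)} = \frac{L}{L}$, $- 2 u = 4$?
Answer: $\frac{1}{2916} \approx 0.00034294$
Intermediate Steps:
$u = -2$ ($u = \left(- \frac{1}{2}\right) 4 = -2$)
$T{\left(L \right)} = 1$
$\left(\frac{1}{-55 + T{\left(u \right)}}\right)^{2} = \left(\frac{1}{-55 + 1}\right)^{2} = \left(\frac{1}{-54}\right)^{2} = \left(- \frac{1}{54}\right)^{2} = \frac{1}{2916}$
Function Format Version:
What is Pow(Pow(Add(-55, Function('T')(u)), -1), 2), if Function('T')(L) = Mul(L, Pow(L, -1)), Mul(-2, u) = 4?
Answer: Rational(1, 2916) ≈ 0.00034294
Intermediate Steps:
u = -2 (u = Mul(Rational(-1, 2), 4) = -2)
Function('T')(L) = 1
Pow(Pow(Add(-55, Function('T')(u)), -1), 2) = Pow(Pow(Add(-55, 1), -1), 2) = Pow(Pow(-54, -1), 2) = Pow(Rational(-1, 54), 2) = Rational(1, 2916)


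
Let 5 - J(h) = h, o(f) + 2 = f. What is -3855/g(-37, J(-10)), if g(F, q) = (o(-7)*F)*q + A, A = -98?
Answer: -3855/4897 ≈ -0.78722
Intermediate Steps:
o(f) = -2 + f
J(h) = 5 - h
g(F, q) = -98 - 9*F*q (g(F, q) = ((-2 - 7)*F)*q - 98 = (-9*F)*q - 98 = -9*F*q - 98 = -98 - 9*F*q)
-3855/g(-37, J(-10)) = -3855/(-98 - 9*(-37)*(5 - 1*(-10))) = -3855/(-98 - 9*(-37)*(5 + 10)) = -3855/(-98 - 9*(-37)*15) = -3855/(-98 + 4995) = -3855/4897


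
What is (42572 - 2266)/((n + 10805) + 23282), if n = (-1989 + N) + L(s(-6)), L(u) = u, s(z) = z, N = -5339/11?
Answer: 443366/347673 ≈ 1.2752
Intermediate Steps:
N = -5339/11 (N = -5339*1/11 = -5339/11 ≈ -485.36)
n = -27284/11 (n = (-1989 - 5339/11) - 6 = -27218/11 - 6 = -27284/11 ≈ -2480.4)
(42572 - 2266)/((n + 10805) + 23282) = (42572 - 2266)/((-27284/11 + 10805) + 23282) = 40306/(91571/11 + 23282) = 40306/(347673/11) = 40306*(11/347673) = 443366/347673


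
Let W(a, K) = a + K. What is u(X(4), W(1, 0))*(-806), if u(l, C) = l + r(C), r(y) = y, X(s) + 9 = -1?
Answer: 7254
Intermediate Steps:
W(a, K) = K + a
X(s) = -10 (X(s) = -9 - 1 = -10)
u(l, C) = C + l (u(l, C) = l + C = C + l)
u(X(4), W(1, 0))*(-806) = ((0 + 1) - 10)*(-806) = (1 - 10)*(-806) = -9*(-806) = 7254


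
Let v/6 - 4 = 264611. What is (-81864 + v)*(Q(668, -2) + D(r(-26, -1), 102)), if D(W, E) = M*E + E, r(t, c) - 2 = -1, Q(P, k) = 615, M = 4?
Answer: 1694054250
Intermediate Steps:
v = 1587690 (v = 24 + 6*264611 = 24 + 1587666 = 1587690)
r(t, c) = 1 (r(t, c) = 2 - 1 = 1)
D(W, E) = 5*E (D(W, E) = 4*E + E = 5*E)
(-81864 + v)*(Q(668, -2) + D(r(-26, -1), 102)) = (-81864 + 1587690)*(615 + 5*102) = 1505826*(615 + 510) = 1505826*1125 = 1694054250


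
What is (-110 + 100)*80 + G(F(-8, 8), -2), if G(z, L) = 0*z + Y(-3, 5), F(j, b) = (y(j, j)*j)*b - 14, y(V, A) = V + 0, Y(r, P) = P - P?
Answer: -800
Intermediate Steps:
Y(r, P) = 0
y(V, A) = V
F(j, b) = -14 + b*j**2 (F(j, b) = (j*j)*b - 14 = j**2*b - 14 = b*j**2 - 14 = -14 + b*j**2)
G(z, L) = 0 (G(z, L) = 0*z + 0 = 0 + 0 = 0)
(-110 + 100)*80 + G(F(-8, 8), -2) = (-110 + 100)*80 + 0 = -10*80 + 0 = -800 + 0 = -800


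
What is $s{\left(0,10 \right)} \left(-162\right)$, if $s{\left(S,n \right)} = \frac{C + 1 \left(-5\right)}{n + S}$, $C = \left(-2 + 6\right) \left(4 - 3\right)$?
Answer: $\frac{81}{5} \approx 16.2$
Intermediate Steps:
$C = 4$ ($C = 4 \cdot 1 = 4$)
$s{\left(S,n \right)} = - \frac{1}{S + n}$ ($s{\left(S,n \right)} = \frac{4 + 1 \left(-5\right)}{n + S} = \frac{4 - 5}{S + n} = - \frac{1}{S + n}$)
$s{\left(0,10 \right)} \left(-162\right) = - \frac{1}{0 + 10} \left(-162\right) = - \frac{1}{10} \left(-162\right) = \left(-1\right) \frac{1}{10} \left(-162\right) = \left(- \frac{1}{10}\right) \left(-162\right) = \frac{81}{5}$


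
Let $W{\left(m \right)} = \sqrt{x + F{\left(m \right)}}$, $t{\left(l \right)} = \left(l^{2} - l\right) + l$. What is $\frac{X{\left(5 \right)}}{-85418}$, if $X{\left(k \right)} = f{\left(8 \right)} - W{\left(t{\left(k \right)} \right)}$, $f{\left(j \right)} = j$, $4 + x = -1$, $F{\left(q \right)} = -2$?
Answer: $- \frac{4}{42709} + \frac{i \sqrt{7}}{85418} \approx -9.3657 \cdot 10^{-5} + 3.0974 \cdot 10^{-5} i$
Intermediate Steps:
$t{\left(l \right)} = l^{2}$
$x = -5$ ($x = -4 - 1 = -5$)
$W{\left(m \right)} = i \sqrt{7}$ ($W{\left(m \right)} = \sqrt{-5 - 2} = \sqrt{-7} = i \sqrt{7}$)
$X{\left(k \right)} = 8 - i \sqrt{7}$
$\frac{X{\left(5 \right)}}{-85418} = \frac{8 - i \sqrt{7}}{-85418} = \left(8 - i \sqrt{7}\right) \left(- \frac{1}{85418}\right) = - \frac{4}{42709} + \frac{i \sqrt{7}}{85418}$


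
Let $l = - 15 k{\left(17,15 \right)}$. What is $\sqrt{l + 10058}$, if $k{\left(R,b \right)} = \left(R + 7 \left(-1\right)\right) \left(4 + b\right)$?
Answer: $2 \sqrt{1802} \approx 84.9$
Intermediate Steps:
$k{\left(R,b \right)} = \left(-7 + R\right) \left(4 + b\right)$ ($k{\left(R,b \right)} = \left(R - 7\right) \left(4 + b\right) = \left(-7 + R\right) \left(4 + b\right)$)
$l = -2850$ ($l = - 15 \left(-28 - 105 + 4 \cdot 17 + 17 \cdot 15\right) = - 15 \left(-28 - 105 + 68 + 255\right) = \left(-15\right) 190 = -2850$)
$\sqrt{l + 10058} = \sqrt{-2850 + 10058} = \sqrt{7208} = 2 \sqrt{1802}$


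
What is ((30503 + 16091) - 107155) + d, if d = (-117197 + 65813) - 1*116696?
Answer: -228641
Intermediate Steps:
d = -168080 (d = -51384 - 116696 = -168080)
((30503 + 16091) - 107155) + d = ((30503 + 16091) - 107155) - 168080 = (46594 - 107155) - 168080 = -60561 - 168080 = -228641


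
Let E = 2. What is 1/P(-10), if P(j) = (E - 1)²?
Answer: 1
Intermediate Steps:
P(j) = 1 (P(j) = (2 - 1)² = 1² = 1)
1/P(-10) = 1/1 = 1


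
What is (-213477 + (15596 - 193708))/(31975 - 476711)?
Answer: 391589/444736 ≈ 0.88050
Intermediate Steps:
(-213477 + (15596 - 193708))/(31975 - 476711) = (-213477 - 178112)/(-444736) = -391589*(-1/444736) = 391589/444736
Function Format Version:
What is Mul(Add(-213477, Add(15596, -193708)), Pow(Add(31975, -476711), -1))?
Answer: Rational(391589, 444736) ≈ 0.88050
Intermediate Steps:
Mul(Add(-213477, Add(15596, -193708)), Pow(Add(31975, -476711), -1)) = Mul(Add(-213477, -178112), Pow(-444736, -1)) = Mul(-391589, Rational(-1, 444736)) = Rational(391589, 444736)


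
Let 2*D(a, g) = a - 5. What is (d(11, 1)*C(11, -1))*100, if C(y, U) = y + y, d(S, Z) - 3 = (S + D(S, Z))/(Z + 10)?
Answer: 9400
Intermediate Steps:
D(a, g) = -5/2 + a/2 (D(a, g) = (a - 5)/2 = (-5 + a)/2 = -5/2 + a/2)
d(S, Z) = 3 + (-5/2 + 3*S/2)/(10 + Z) (d(S, Z) = 3 + (S + (-5/2 + S/2))/(Z + 10) = 3 + (-5/2 + 3*S/2)/(10 + Z))
C(y, U) = 2*y
(d(11, 1)*C(11, -1))*100 = (((55 + 3*11 + 6*1)/(2*(10 + 1)))*(2*11))*100 = (((1/2)*(55 + 33 + 6)/11)*22)*100 = (((1/2)*(1/11)*94)*22)*100 = ((47/11)*22)*100 = 94*100 = 9400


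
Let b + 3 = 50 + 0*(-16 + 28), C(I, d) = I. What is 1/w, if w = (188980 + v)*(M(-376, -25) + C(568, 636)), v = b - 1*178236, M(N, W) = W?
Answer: 1/5859513 ≈ 1.7066e-7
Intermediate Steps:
b = 47 (b = -3 + (50 + 0*(-16 + 28)) = -3 + (50 + 0*12) = -3 + (50 + 0) = -3 + 50 = 47)
v = -178189 (v = 47 - 1*178236 = 47 - 178236 = -178189)
w = 5859513 (w = (188980 - 178189)*(-25 + 568) = 10791*543 = 5859513)
1/w = 1/5859513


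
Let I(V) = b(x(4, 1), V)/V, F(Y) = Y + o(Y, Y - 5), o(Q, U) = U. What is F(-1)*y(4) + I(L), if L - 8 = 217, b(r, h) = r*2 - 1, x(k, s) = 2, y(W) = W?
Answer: -2099/75 ≈ -27.987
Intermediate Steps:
b(r, h) = -1 + 2*r (b(r, h) = 2*r - 1 = -1 + 2*r)
F(Y) = -5 + 2*Y (F(Y) = Y + (Y - 5) = Y + (-5 + Y) = -5 + 2*Y)
L = 225 (L = 8 + 217 = 225)
I(V) = 3/V (I(V) = (-1 + 2*2)/V = (-1 + 4)/V = 3/V)
F(-1)*y(4) + I(L) = (-5 + 2*(-1))*4 + 3/225 = (-5 - 2)*4 + 3*(1/225) = -7*4 + 1/75 = -28 + 1/75 = -2099/75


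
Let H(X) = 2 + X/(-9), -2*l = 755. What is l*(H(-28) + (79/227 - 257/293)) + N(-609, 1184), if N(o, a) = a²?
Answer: 838114201049/598599 ≈ 1.4001e+6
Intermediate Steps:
l = -755/2 (l = -½*755 = -755/2 ≈ -377.50)
H(X) = 2 - X/9 (H(X) = 2 + X*(-⅑) = 2 - X/9)
l*(H(-28) + (79/227 - 257/293)) + N(-609, 1184) = -755*((2 - ⅑*(-28)) + (79/227 - 257/293))/2 + 1184² = -755*((2 + 28/9) + (79*(1/227) - 257*1/293))/2 + 1401856 = -755*(46/9 + (79/227 - 257/293))/2 + 1401856 = -755*(46/9 - 35192/66511)/2 + 1401856 = -755/2*2742778/598599 + 1401856 = -1035398695/598599 + 1401856 = 838114201049/598599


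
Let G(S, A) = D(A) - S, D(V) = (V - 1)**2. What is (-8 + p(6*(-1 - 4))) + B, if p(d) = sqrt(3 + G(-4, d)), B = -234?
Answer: -242 + 22*sqrt(2) ≈ -210.89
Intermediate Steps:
D(V) = (-1 + V)**2
G(S, A) = (-1 + A)**2 - S
p(d) = sqrt(7 + (-1 + d)**2) (p(d) = sqrt(3 + ((-1 + d)**2 - 1*(-4))) = sqrt(3 + ((-1 + d)**2 + 4)) = sqrt(3 + (4 + (-1 + d)**2)) = sqrt(7 + (-1 + d)**2))
(-8 + p(6*(-1 - 4))) + B = (-8 + sqrt(7 + (-1 + 6*(-1 - 4))**2)) - 234 = (-8 + sqrt(7 + (-1 + 6*(-5))**2)) - 234 = (-8 + sqrt(7 + (-1 - 30)**2)) - 234 = (-8 + sqrt(7 + (-31)**2)) - 234 = (-8 + sqrt(7 + 961)) - 234 = (-8 + sqrt(968)) - 234 = (-8 + 22*sqrt(2)) - 234 = -242 + 22*sqrt(2)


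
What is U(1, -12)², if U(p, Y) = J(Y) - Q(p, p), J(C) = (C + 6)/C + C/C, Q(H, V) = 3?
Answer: 9/4 ≈ 2.2500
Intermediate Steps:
J(C) = 1 + (6 + C)/C (J(C) = (6 + C)/C + 1 = 1 + (6 + C)/C)
U(p, Y) = -1 + 6/Y (U(p, Y) = (2 + 6/Y) - 1*3 = (2 + 6/Y) - 3 = -1 + 6/Y)
U(1, -12)² = ((6 - 1*(-12))/(-12))² = (-(6 + 12)/12)² = (-1/12*18)² = (-3/2)² = 9/4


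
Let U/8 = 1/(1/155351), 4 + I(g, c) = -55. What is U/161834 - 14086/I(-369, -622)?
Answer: 1176459698/4774103 ≈ 246.43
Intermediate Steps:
I(g, c) = -59 (I(g, c) = -4 - 55 = -59)
U = 1242808 (U = 8/(1/155351) = 8*155351 = 1242808)
U/161834 - 14086/I(-369, -622) = 1242808/161834 - 14086/(-59) = 1242808*(1/161834) - 14086*(-1/59) = 621404/80917 + 14086/59 = 1176459698/4774103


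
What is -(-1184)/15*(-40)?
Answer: -9472/3 ≈ -3157.3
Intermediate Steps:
-(-1184)/15*(-40) = -37*(-32/15)*(-40) = (1184/15)*(-40) = -9472/3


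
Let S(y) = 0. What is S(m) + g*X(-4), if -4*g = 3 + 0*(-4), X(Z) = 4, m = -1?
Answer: -3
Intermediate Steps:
g = -3/4 (g = -(3 + 0*(-4))/4 = -(3 + 0)/4 = -1/4*3 = -3/4 ≈ -0.75000)
S(m) + g*X(-4) = 0 - 3/4*4 = 0 - 3 = -3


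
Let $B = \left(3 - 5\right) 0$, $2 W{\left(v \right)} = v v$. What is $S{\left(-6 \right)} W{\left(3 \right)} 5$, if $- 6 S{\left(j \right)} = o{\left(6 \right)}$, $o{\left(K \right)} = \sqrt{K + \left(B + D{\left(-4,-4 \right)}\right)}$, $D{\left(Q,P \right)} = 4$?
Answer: $- \frac{15 \sqrt{10}}{4} \approx -11.859$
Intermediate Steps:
$W{\left(v \right)} = \frac{v^{2}}{2}$ ($W{\left(v \right)} = \frac{v v}{2} = \frac{v^{2}}{2}$)
$B = 0$ ($B = \left(-2\right) 0 = 0$)
$o{\left(K \right)} = \sqrt{4 + K}$ ($o{\left(K \right)} = \sqrt{K + \left(0 + 4\right)} = \sqrt{K + 4} = \sqrt{4 + K}$)
$S{\left(j \right)} = - \frac{\sqrt{10}}{6}$ ($S{\left(j \right)} = - \frac{\sqrt{4 + 6}}{6} = - \frac{\sqrt{10}}{6}$)
$S{\left(-6 \right)} W{\left(3 \right)} 5 = - \frac{\sqrt{10}}{6} \frac{3^{2}}{2} \cdot 5 = - \frac{\sqrt{10}}{6} \cdot \frac{1}{2} \cdot 9 \cdot 5 = - \frac{\sqrt{10}}{6} \cdot \frac{9}{2} \cdot 5 = - \frac{3 \sqrt{10}}{4} \cdot 5 = - \frac{15 \sqrt{10}}{4}$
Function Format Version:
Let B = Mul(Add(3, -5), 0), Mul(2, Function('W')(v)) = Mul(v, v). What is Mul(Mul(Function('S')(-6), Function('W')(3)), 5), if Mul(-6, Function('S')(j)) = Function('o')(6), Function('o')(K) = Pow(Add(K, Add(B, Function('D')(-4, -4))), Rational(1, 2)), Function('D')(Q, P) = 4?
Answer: Mul(Rational(-15, 4), Pow(10, Rational(1, 2))) ≈ -11.859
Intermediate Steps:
Function('W')(v) = Mul(Rational(1, 2), Pow(v, 2)) (Function('W')(v) = Mul(Rational(1, 2), Mul(v, v)) = Mul(Rational(1, 2), Pow(v, 2)))
B = 0 (B = Mul(-2, 0) = 0)
Function('o')(K) = Pow(Add(4, K), Rational(1, 2)) (Function('o')(K) = Pow(Add(K, Add(0, 4)), Rational(1, 2)) = Pow(Add(K, 4), Rational(1, 2)) = Pow(Add(4, K), Rational(1, 2)))
Function('S')(j) = Mul(Rational(-1, 6), Pow(10, Rational(1, 2))) (Function('S')(j) = Mul(Rational(-1, 6), Pow(Add(4, 6), Rational(1, 2))) = Mul(Rational(-1, 6), Pow(10, Rational(1, 2))))
Mul(Mul(Function('S')(-6), Function('W')(3)), 5) = Mul(Mul(Mul(Rational(-1, 6), Pow(10, Rational(1, 2))), Mul(Rational(1, 2), Pow(3, 2))), 5) = Mul(Mul(Mul(Rational(-1, 6), Pow(10, Rational(1, 2))), Mul(Rational(1, 2), 9)), 5) = Mul(Mul(Mul(Rational(-1, 6), Pow(10, Rational(1, 2))), Rational(9, 2)), 5) = Mul(Mul(Rational(-3, 4), Pow(10, Rational(1, 2))), 5) = Mul(Rational(-15, 4), Pow(10, Rational(1, 2)))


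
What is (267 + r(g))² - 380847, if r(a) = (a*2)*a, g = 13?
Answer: -14822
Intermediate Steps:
r(a) = 2*a² (r(a) = (2*a)*a = 2*a²)
(267 + r(g))² - 380847 = (267 + 2*13²)² - 380847 = (267 + 2*169)² - 380847 = (267 + 338)² - 380847 = 605² - 380847 = 366025 - 380847 = -14822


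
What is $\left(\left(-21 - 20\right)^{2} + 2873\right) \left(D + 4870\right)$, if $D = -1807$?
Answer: $13948902$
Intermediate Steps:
$\left(\left(-21 - 20\right)^{2} + 2873\right) \left(D + 4870\right) = \left(\left(-21 - 20\right)^{2} + 2873\right) \left(-1807 + 4870\right) = \left(\left(-21 - 20\right)^{2} + 2873\right) 3063 = \left(\left(-41\right)^{2} + 2873\right) 3063 = \left(1681 + 2873\right) 3063 = 4554 \cdot 3063 = 13948902$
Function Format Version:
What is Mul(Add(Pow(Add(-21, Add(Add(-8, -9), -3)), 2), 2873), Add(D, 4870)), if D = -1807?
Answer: 13948902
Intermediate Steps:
Mul(Add(Pow(Add(-21, Add(Add(-8, -9), -3)), 2), 2873), Add(D, 4870)) = Mul(Add(Pow(Add(-21, Add(Add(-8, -9), -3)), 2), 2873), Add(-1807, 4870)) = Mul(Add(Pow(Add(-21, Add(-17, -3)), 2), 2873), 3063) = Mul(Add(Pow(Add(-21, -20), 2), 2873), 3063) = Mul(Add(Pow(-41, 2), 2873), 3063) = Mul(Add(1681, 2873), 3063) = Mul(4554, 3063) = 13948902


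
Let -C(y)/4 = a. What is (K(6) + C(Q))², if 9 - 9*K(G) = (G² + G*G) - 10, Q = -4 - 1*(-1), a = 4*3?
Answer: 235225/81 ≈ 2904.0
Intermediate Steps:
a = 12
Q = -3 (Q = -4 + 1 = -3)
C(y) = -48 (C(y) = -4*12 = -48)
K(G) = 19/9 - 2*G²/9 (K(G) = 1 - ((G² + G*G) - 10)/9 = 1 - ((G² + G²) - 10)/9 = 1 - (2*G² - 10)/9 = 1 - (-10 + 2*G²)/9 = 1 + (10/9 - 2*G²/9) = 19/9 - 2*G²/9)
(K(6) + C(Q))² = ((19/9 - 2/9*6²) - 48)² = ((19/9 - 2/9*36) - 48)² = ((19/9 - 8) - 48)² = (-53/9 - 48)² = (-485/9)² = 235225/81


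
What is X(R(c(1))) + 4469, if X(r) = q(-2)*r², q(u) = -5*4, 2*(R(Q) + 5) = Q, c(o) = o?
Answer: 4064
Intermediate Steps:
R(Q) = -5 + Q/2
q(u) = -20
X(r) = -20*r²
X(R(c(1))) + 4469 = -20*(-5 + (½)*1)² + 4469 = -20*(-5 + ½)² + 4469 = -20*(-9/2)² + 4469 = -20*81/4 + 4469 = -405 + 4469 = 4064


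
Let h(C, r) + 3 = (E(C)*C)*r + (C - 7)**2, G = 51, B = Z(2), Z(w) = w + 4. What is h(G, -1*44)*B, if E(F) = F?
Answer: -675066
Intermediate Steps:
Z(w) = 4 + w
B = 6 (B = 4 + 2 = 6)
h(C, r) = -3 + (-7 + C)**2 + r*C**2 (h(C, r) = -3 + ((C*C)*r + (C - 7)**2) = -3 + (C**2*r + (-7 + C)**2) = -3 + (r*C**2 + (-7 + C)**2) = -3 + ((-7 + C)**2 + r*C**2) = -3 + (-7 + C)**2 + r*C**2)
h(G, -1*44)*B = (-3 + (-7 + 51)**2 - 1*44*51**2)*6 = (-3 + 44**2 - 44*2601)*6 = (-3 + 1936 - 114444)*6 = -112511*6 = -675066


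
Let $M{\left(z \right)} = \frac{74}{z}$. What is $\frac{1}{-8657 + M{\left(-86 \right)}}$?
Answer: $- \frac{43}{372288} \approx -0.0001155$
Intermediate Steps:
$\frac{1}{-8657 + M{\left(-86 \right)}} = \frac{1}{-8657 + \frac{74}{-86}} = \frac{1}{-8657 + 74 \left(- \frac{1}{86}\right)} = \frac{1}{-8657 - \frac{37}{43}} = \frac{1}{- \frac{372288}{43}} = - \frac{43}{372288}$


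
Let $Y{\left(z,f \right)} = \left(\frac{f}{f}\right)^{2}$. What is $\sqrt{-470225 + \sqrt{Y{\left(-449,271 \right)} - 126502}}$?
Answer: $\sqrt{-470225 + i \sqrt{126501}} \approx 0.259 + 685.73 i$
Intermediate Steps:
$Y{\left(z,f \right)} = 1$ ($Y{\left(z,f \right)} = 1^{2} = 1$)
$\sqrt{-470225 + \sqrt{Y{\left(-449,271 \right)} - 126502}} = \sqrt{-470225 + \sqrt{1 - 126502}} = \sqrt{-470225 + \sqrt{-126501}} = \sqrt{-470225 + i \sqrt{126501}}$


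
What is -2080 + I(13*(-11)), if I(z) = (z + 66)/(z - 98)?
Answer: -501203/241 ≈ -2079.7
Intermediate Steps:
I(z) = (66 + z)/(-98 + z)
-2080 + I(13*(-11)) = -2080 + (66 + 13*(-11))/(-98 + 13*(-11)) = -2080 + (66 - 143)/(-98 - 143) = -2080 - 77/(-241) = -2080 - 1/241*(-77) = -2080 + 77/241 = -501203/241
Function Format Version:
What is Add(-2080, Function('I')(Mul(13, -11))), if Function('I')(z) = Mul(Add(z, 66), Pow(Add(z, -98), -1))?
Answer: Rational(-501203, 241) ≈ -2079.7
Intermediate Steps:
Function('I')(z) = Mul(Pow(Add(-98, z), -1), Add(66, z)) (Function('I')(z) = Mul(Add(66, z), Pow(Add(-98, z), -1)) = Mul(Pow(Add(-98, z), -1), Add(66, z)))
Add(-2080, Function('I')(Mul(13, -11))) = Add(-2080, Mul(Pow(Add(-98, Mul(13, -11)), -1), Add(66, Mul(13, -11)))) = Add(-2080, Mul(Pow(Add(-98, -143), -1), Add(66, -143))) = Add(-2080, Mul(Pow(-241, -1), -77)) = Add(-2080, Mul(Rational(-1, 241), -77)) = Add(-2080, Rational(77, 241)) = Rational(-501203, 241)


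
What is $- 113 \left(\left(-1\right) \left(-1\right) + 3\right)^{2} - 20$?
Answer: $-1828$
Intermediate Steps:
$- 113 \left(\left(-1\right) \left(-1\right) + 3\right)^{2} - 20 = - 113 \left(1 + 3\right)^{2} - 20 = - 113 \cdot 4^{2} - 20 = \left(-113\right) 16 - 20 = -1808 - 20 = -1828$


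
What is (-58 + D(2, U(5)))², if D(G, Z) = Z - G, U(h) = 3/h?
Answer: 88209/25 ≈ 3528.4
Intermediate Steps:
(-58 + D(2, U(5)))² = (-58 + (3/5 - 1*2))² = (-58 + (3*(⅕) - 2))² = (-58 + (⅗ - 2))² = (-58 - 7/5)² = (-297/5)² = 88209/25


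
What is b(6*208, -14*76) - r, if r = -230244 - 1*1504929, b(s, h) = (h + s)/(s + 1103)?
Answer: 4079391907/2351 ≈ 1.7352e+6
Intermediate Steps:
b(s, h) = (h + s)/(1103 + s)
r = -1735173 (r = -230244 - 1504929 = -1735173)
b(6*208, -14*76) - r = (-14*76 + 6*208)/(1103 + 6*208) - 1*(-1735173) = (-1064 + 1248)/(1103 + 1248) + 1735173 = 184/2351 + 1735173 = 4079391907/2351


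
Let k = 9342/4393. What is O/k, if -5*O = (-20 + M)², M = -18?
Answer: -3171746/23355 ≈ -135.81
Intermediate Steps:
k = 9342/4393 (k = 9342*(1/4393) = 9342/4393 ≈ 2.1266)
O = -1444/5 (O = -(-20 - 18)²/5 = -⅕*(-38)² = -⅕*1444 = -1444/5 ≈ -288.80)
O/k = -1444/(5*9342/4393) = -1444/5*4393/9342 = -3171746/23355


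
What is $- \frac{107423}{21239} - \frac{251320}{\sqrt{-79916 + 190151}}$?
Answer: $- \frac{107423}{21239} - \frac{50264 \sqrt{110235}}{22047} \approx -762.01$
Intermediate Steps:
$- \frac{107423}{21239} - \frac{251320}{\sqrt{-79916 + 190151}} = \left(-107423\right) \frac{1}{21239} - \frac{251320}{\sqrt{110235}} = - \frac{107423}{21239} - 251320 \frac{\sqrt{110235}}{110235} = - \frac{107423}{21239} - \frac{50264 \sqrt{110235}}{22047}$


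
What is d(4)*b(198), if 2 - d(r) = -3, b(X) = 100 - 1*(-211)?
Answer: 1555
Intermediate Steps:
b(X) = 311 (b(X) = 100 + 211 = 311)
d(r) = 5 (d(r) = 2 - 1*(-3) = 2 + 3 = 5)
d(4)*b(198) = 5*311 = 1555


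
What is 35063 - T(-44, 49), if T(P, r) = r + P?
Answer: 35058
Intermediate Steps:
T(P, r) = P + r
35063 - T(-44, 49) = 35063 - (-44 + 49) = 35063 - 1*5 = 35063 - 5 = 35058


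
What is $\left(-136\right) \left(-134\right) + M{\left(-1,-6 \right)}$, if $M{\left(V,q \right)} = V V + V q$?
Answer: $18231$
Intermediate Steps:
$M{\left(V,q \right)} = V^{2} + V q$
$\left(-136\right) \left(-134\right) + M{\left(-1,-6 \right)} = \left(-136\right) \left(-134\right) - \left(-1 - 6\right) = 18224 - -7 = 18224 + 7 = 18231$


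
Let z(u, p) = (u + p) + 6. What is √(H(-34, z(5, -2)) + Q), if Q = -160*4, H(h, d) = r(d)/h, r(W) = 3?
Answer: I*√739942/34 ≈ 25.3*I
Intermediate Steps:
z(u, p) = 6 + p + u (z(u, p) = (p + u) + 6 = 6 + p + u)
H(h, d) = 3/h
Q = -640
√(H(-34, z(5, -2)) + Q) = √(3/(-34) - 640) = √(3*(-1/34) - 640) = √(-3/34 - 640) = √(-21763/34) = I*√739942/34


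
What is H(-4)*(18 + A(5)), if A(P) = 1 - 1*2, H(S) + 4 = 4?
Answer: 0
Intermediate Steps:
H(S) = 0 (H(S) = -4 + 4 = 0)
A(P) = -1 (A(P) = 1 - 2 = -1)
H(-4)*(18 + A(5)) = 0*(18 - 1) = 0*17 = 0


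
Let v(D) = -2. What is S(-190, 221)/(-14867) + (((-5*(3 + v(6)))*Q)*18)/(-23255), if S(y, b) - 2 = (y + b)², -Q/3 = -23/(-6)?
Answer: -7556382/69146417 ≈ -0.10928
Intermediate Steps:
Q = -23/2 (Q = -(-69)/(-6) = -(-69)*(-1)/6 = -3*23/6 = -23/2 ≈ -11.500)
S(y, b) = 2 + (b + y)² (S(y, b) = 2 + (y + b)² = 2 + (b + y)²)
S(-190, 221)/(-14867) + (((-5*(3 + v(6)))*Q)*18)/(-23255) = (2 + (221 - 190)²)/(-14867) + ((-5*(3 - 2)*(-23/2))*18)/(-23255) = (2 + 31²)*(-1/14867) + ((-5*1*(-23/2))*18)*(-1/23255) = (2 + 961)*(-1/14867) + (-5*(-23/2)*18)*(-1/23255) = 963*(-1/14867) + ((115/2)*18)*(-1/23255) = -963/14867 + 1035*(-1/23255) = -963/14867 - 207/4651 = -7556382/69146417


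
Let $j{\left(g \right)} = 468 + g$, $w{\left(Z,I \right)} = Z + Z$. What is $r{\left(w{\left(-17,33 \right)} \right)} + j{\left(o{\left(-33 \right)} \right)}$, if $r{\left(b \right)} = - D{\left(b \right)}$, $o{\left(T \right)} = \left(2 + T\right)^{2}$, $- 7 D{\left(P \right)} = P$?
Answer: $\frac{9969}{7} \approx 1424.1$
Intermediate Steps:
$w{\left(Z,I \right)} = 2 Z$
$D{\left(P \right)} = - \frac{P}{7}$
$r{\left(b \right)} = \frac{b}{7}$ ($r{\left(b \right)} = - \frac{\left(-1\right) b}{7} = \frac{b}{7}$)
$r{\left(w{\left(-17,33 \right)} \right)} + j{\left(o{\left(-33 \right)} \right)} = \frac{2 \left(-17\right)}{7} + \left(468 + \left(2 - 33\right)^{2}\right) = \frac{1}{7} \left(-34\right) + \left(468 + \left(-31\right)^{2}\right) = - \frac{34}{7} + \left(468 + 961\right) = - \frac{34}{7} + 1429 = \frac{9969}{7}$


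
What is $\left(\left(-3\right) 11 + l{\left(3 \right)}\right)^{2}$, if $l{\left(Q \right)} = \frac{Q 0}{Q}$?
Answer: $1089$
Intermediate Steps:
$l{\left(Q \right)} = 0$ ($l{\left(Q \right)} = \frac{0}{Q} = 0$)
$\left(\left(-3\right) 11 + l{\left(3 \right)}\right)^{2} = \left(\left(-3\right) 11 + 0\right)^{2} = \left(-33 + 0\right)^{2} = \left(-33\right)^{2} = 1089$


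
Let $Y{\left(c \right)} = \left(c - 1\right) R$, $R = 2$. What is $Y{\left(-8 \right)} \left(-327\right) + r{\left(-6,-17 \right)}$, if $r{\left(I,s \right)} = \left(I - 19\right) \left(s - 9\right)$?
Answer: $6536$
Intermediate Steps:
$r{\left(I,s \right)} = \left(-19 + I\right) \left(-9 + s\right)$
$Y{\left(c \right)} = -2 + 2 c$ ($Y{\left(c \right)} = \left(c - 1\right) 2 = \left(-1 + c\right) 2 = -2 + 2 c$)
$Y{\left(-8 \right)} \left(-327\right) + r{\left(-6,-17 \right)} = \left(-2 + 2 \left(-8\right)\right) \left(-327\right) - -650 = \left(-2 - 16\right) \left(-327\right) + \left(171 + 323 + 54 + 102\right) = \left(-18\right) \left(-327\right) + 650 = 5886 + 650 = 6536$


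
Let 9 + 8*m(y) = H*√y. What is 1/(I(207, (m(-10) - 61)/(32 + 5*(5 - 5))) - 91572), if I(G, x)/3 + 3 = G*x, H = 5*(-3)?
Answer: -2026954496/188074532189793 + 264960*I*√10/62691510729931 ≈ -1.0777e-5 + 1.3365e-8*I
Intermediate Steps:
H = -15
m(y) = -9/8 - 15*√y/8 (m(y) = -9/8 + (-15*√y)/8 = -9/8 - 15*√y/8)
I(G, x) = -9 + 3*G*x (I(G, x) = -9 + 3*(G*x) = -9 + 3*G*x)
1/(I(207, (m(-10) - 61)/(32 + 5*(5 - 5))) - 91572) = 1/((-9 + 3*207*(((-9/8 - 15*I*√10/8) - 61)/(32 + 5*(5 - 5)))) - 91572) = 1/((-9 + 3*207*(((-9/8 - 15*I*√10/8) - 61)/(32 + 5*0))) - 91572) = 1/((-9 + 3*207*(((-9/8 - 15*I*√10/8) - 61)/(32 + 0))) - 91572) = 1/((-9 + 3*207*((-497/8 - 15*I*√10/8)/32)) - 91572) = 1/((-9 + 3*207*((-497/8 - 15*I*√10/8)*(1/32))) - 91572) = 1/((-9 + 3*207*(-497/256 - 15*I*√10/256)) - 91572) = 1/((-9 + (-308637/256 - 9315*I*√10/256)) - 91572) = 1/((-310941/256 - 9315*I*√10/256) - 91572) = 1/(-23753373/256 - 9315*I*√10/256)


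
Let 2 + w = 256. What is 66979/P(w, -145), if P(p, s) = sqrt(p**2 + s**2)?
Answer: 66979*sqrt(85541)/85541 ≈ 229.01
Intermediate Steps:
w = 254 (w = -2 + 256 = 254)
66979/P(w, -145) = 66979/(sqrt(254**2 + (-145)**2)) = 66979/(sqrt(64516 + 21025)) = 66979/(sqrt(85541)) = 66979*(sqrt(85541)/85541) = 66979*sqrt(85541)/85541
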